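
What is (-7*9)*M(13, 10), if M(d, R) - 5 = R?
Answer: -945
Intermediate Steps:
M(d, R) = 5 + R
(-7*9)*M(13, 10) = (-7*9)*(5 + 10) = -63*15 = -945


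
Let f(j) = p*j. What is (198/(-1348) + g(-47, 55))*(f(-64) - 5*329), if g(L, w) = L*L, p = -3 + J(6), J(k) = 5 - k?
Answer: -2067897363/674 ≈ -3.0681e+6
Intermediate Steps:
p = -4 (p = -3 + (5 - 1*6) = -3 + (5 - 6) = -3 - 1 = -4)
g(L, w) = L²
f(j) = -4*j
(198/(-1348) + g(-47, 55))*(f(-64) - 5*329) = (198/(-1348) + (-47)²)*(-4*(-64) - 5*329) = (198*(-1/1348) + 2209)*(256 - 1645) = (-99/674 + 2209)*(-1389) = (1488767/674)*(-1389) = -2067897363/674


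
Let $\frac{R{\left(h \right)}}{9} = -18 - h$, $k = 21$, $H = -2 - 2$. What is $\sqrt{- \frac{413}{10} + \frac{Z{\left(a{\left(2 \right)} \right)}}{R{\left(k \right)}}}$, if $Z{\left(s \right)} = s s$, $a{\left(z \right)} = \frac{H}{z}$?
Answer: $\frac{i \sqrt{56551170}}{1170} \approx 6.4274 i$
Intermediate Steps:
$H = -4$
$a{\left(z \right)} = - \frac{4}{z}$
$Z{\left(s \right)} = s^{2}$
$R{\left(h \right)} = -162 - 9 h$ ($R{\left(h \right)} = 9 \left(-18 - h\right) = -162 - 9 h$)
$\sqrt{- \frac{413}{10} + \frac{Z{\left(a{\left(2 \right)} \right)}}{R{\left(k \right)}}} = \sqrt{- \frac{413}{10} + \frac{\left(- \frac{4}{2}\right)^{2}}{-162 - 189}} = \sqrt{\left(-413\right) \frac{1}{10} + \frac{\left(\left(-4\right) \frac{1}{2}\right)^{2}}{-162 - 189}} = \sqrt{- \frac{413}{10} + \frac{\left(-2\right)^{2}}{-351}} = \sqrt{- \frac{413}{10} + 4 \left(- \frac{1}{351}\right)} = \sqrt{- \frac{413}{10} - \frac{4}{351}} = \sqrt{- \frac{145003}{3510}} = \frac{i \sqrt{56551170}}{1170}$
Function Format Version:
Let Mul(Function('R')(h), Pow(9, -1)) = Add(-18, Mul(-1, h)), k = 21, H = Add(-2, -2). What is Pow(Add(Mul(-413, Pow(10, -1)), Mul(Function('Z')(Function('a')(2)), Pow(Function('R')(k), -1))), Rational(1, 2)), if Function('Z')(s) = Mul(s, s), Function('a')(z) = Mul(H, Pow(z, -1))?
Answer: Mul(Rational(1, 1170), I, Pow(56551170, Rational(1, 2))) ≈ Mul(6.4274, I)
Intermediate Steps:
H = -4
Function('a')(z) = Mul(-4, Pow(z, -1))
Function('Z')(s) = Pow(s, 2)
Function('R')(h) = Add(-162, Mul(-9, h)) (Function('R')(h) = Mul(9, Add(-18, Mul(-1, h))) = Add(-162, Mul(-9, h)))
Pow(Add(Mul(-413, Pow(10, -1)), Mul(Function('Z')(Function('a')(2)), Pow(Function('R')(k), -1))), Rational(1, 2)) = Pow(Add(Mul(-413, Pow(10, -1)), Mul(Pow(Mul(-4, Pow(2, -1)), 2), Pow(Add(-162, Mul(-9, 21)), -1))), Rational(1, 2)) = Pow(Add(Mul(-413, Rational(1, 10)), Mul(Pow(Mul(-4, Rational(1, 2)), 2), Pow(Add(-162, -189), -1))), Rational(1, 2)) = Pow(Add(Rational(-413, 10), Mul(Pow(-2, 2), Pow(-351, -1))), Rational(1, 2)) = Pow(Add(Rational(-413, 10), Mul(4, Rational(-1, 351))), Rational(1, 2)) = Pow(Add(Rational(-413, 10), Rational(-4, 351)), Rational(1, 2)) = Pow(Rational(-145003, 3510), Rational(1, 2)) = Mul(Rational(1, 1170), I, Pow(56551170, Rational(1, 2)))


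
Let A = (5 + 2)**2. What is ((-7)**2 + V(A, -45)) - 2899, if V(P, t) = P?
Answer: -2801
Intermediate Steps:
A = 49 (A = 7**2 = 49)
((-7)**2 + V(A, -45)) - 2899 = ((-7)**2 + 49) - 2899 = (49 + 49) - 2899 = 98 - 2899 = -2801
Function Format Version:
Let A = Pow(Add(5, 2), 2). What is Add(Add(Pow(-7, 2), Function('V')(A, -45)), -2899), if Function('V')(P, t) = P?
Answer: -2801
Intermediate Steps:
A = 49 (A = Pow(7, 2) = 49)
Add(Add(Pow(-7, 2), Function('V')(A, -45)), -2899) = Add(Add(Pow(-7, 2), 49), -2899) = Add(Add(49, 49), -2899) = Add(98, -2899) = -2801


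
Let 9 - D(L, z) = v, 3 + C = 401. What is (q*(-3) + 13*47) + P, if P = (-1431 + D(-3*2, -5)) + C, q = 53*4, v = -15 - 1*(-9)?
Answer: -1043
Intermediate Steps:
C = 398 (C = -3 + 401 = 398)
v = -6 (v = -15 + 9 = -6)
q = 212
D(L, z) = 15 (D(L, z) = 9 - 1*(-6) = 9 + 6 = 15)
P = -1018 (P = (-1431 + 15) + 398 = -1416 + 398 = -1018)
(q*(-3) + 13*47) + P = (212*(-3) + 13*47) - 1018 = (-636 + 611) - 1018 = -25 - 1018 = -1043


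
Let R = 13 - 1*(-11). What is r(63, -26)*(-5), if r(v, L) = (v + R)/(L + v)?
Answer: -435/37 ≈ -11.757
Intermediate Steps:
R = 24 (R = 13 + 11 = 24)
r(v, L) = (24 + v)/(L + v) (r(v, L) = (v + 24)/(L + v) = (24 + v)/(L + v))
r(63, -26)*(-5) = ((24 + 63)/(-26 + 63))*(-5) = (87/37)*(-5) = -435/37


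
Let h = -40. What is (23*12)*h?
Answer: -11040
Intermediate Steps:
(23*12)*h = (23*12)*(-40) = 276*(-40) = -11040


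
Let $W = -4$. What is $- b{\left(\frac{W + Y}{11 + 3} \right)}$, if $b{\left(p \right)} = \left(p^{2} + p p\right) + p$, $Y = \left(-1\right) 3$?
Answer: $0$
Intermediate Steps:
$Y = -3$
$b{\left(p \right)} = p + 2 p^{2}$ ($b{\left(p \right)} = \left(p^{2} + p^{2}\right) + p = 2 p^{2} + p = p + 2 p^{2}$)
$- b{\left(\frac{W + Y}{11 + 3} \right)} = - \frac{-4 - 3}{11 + 3} \left(1 + 2 \frac{-4 - 3}{11 + 3}\right) = - \frac{1}{14} \left(-7\right) \left(1 + 2 \cdot \frac{1}{14} \left(-7\right)\right) = - \frac{\left(-1\right) \left(1 + 2 \left(- \frac{1}{2}\right)\right)}{2} = - \frac{\left(-1\right) \left(1 - 1\right)}{2} = - \frac{\left(-1\right) 0}{2} = \left(-1\right) 0 = 0$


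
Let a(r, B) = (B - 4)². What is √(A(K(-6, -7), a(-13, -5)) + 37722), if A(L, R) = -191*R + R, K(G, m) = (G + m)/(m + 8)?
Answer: 2*√5583 ≈ 149.44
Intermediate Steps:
a(r, B) = (-4 + B)²
K(G, m) = (G + m)/(8 + m)
A(L, R) = -190*R
√(A(K(-6, -7), a(-13, -5)) + 37722) = √(-190*(-4 - 5)² + 37722) = √(-190*(-9)² + 37722) = √(-190*81 + 37722) = √(-15390 + 37722) = √22332 = 2*√5583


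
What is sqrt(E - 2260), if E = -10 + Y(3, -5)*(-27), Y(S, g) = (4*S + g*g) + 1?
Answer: 4*I*sqrt(206) ≈ 57.411*I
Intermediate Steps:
Y(S, g) = 1 + g**2 + 4*S (Y(S, g) = (4*S + g**2) + 1 = (g**2 + 4*S) + 1 = 1 + g**2 + 4*S)
E = -1036 (E = -10 + (1 + (-5)**2 + 4*3)*(-27) = -10 + (1 + 25 + 12)*(-27) = -10 + 38*(-27) = -10 - 1026 = -1036)
sqrt(E - 2260) = sqrt(-1036 - 2260) = sqrt(-3296) = 4*I*sqrt(206)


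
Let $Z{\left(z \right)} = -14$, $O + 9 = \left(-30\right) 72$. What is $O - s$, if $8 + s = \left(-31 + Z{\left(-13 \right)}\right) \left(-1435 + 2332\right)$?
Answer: $38204$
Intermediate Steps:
$O = -2169$ ($O = -9 - 2160 = -2169$)
$s = -40373$ ($s = -8 + \left(-31 - 14\right) \left(-1435 + 2332\right) = -8 - 40365 = -40373$)
$O - s = -2169 - -40373 = -2169 + 40373 = 38204$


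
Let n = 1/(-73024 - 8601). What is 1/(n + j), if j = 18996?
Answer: 81625/1550548499 ≈ 5.2643e-5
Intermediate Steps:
n = -1/81625 (n = 1/(-81625) = -1/81625 ≈ -1.2251e-5)
1/(n + j) = 1/(-1/81625 + 18996) = 1/(1550548499/81625) = 81625/1550548499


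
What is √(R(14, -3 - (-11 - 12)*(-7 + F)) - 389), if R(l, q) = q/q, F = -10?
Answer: 2*I*√97 ≈ 19.698*I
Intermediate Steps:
R(l, q) = 1
√(R(14, -3 - (-11 - 12)*(-7 + F)) - 389) = √(1 - 389) = √(-388) = 2*I*√97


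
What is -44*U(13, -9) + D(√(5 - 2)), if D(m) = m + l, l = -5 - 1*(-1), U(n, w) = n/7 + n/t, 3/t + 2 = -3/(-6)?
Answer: 1402/7 + √3 ≈ 202.02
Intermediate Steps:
t = -2 (t = 3/(-2 - 3/(-6)) = 3/(-2 - 3*(-⅙)) = 3/(-2 + ½) = 3/(-3/2) = 3*(-⅔) = -2)
U(n, w) = -5*n/14 (U(n, w) = n/7 + n/(-2) = n*(⅐) + n*(-½) = n/7 - n/2 = -5*n/14)
l = -4 (l = -5 + 1 = -4)
D(m) = -4 + m (D(m) = m - 4 = -4 + m)
-44*U(13, -9) + D(√(5 - 2)) = -(-110)*13/7 + (-4 + √(5 - 2)) = -44*(-65/14) + (-4 + √3) = 1430/7 + (-4 + √3) = 1402/7 + √3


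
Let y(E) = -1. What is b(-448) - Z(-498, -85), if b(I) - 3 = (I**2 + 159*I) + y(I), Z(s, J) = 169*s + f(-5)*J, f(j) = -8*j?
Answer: 217036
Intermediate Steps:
Z(s, J) = 40*J + 169*s (Z(s, J) = 169*s + (-8*(-5))*J = 169*s + 40*J = 40*J + 169*s)
b(I) = 2 + I**2 + 159*I (b(I) = 3 + ((I**2 + 159*I) - 1) = 3 + (-1 + I**2 + 159*I) = 2 + I**2 + 159*I)
b(-448) - Z(-498, -85) = (2 + (-448)**2 + 159*(-448)) - (40*(-85) + 169*(-498)) = (2 + 200704 - 71232) - (-3400 - 84162) = 129474 - 1*(-87562) = 129474 + 87562 = 217036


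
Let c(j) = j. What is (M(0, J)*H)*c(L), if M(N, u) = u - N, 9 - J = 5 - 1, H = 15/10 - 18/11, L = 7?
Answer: -105/22 ≈ -4.7727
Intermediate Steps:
H = -3/22 (H = 15*(⅒) - 18*1/11 = 3/2 - 18/11 = -3/22 ≈ -0.13636)
J = 5 (J = 9 - (5 - 1) = 9 - 1*4 = 9 - 4 = 5)
(M(0, J)*H)*c(L) = ((5 - 1*0)*(-3/22))*7 = ((5 + 0)*(-3/22))*7 = (5*(-3/22))*7 = -15/22*7 = -105/22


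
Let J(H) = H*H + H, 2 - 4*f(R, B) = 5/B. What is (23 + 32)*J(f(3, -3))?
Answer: 13915/144 ≈ 96.632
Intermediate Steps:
f(R, B) = ½ - 5/(4*B)
J(H) = H + H² (J(H) = H² + H = H + H²)
(23 + 32)*J(f(3, -3)) = (23 + 32)*(((¼)*(-5 + 2*(-3))/(-3))*(1 + (¼)*(-5 + 2*(-3))/(-3))) = 55*(((¼)*(-⅓)*(-5 - 6))*(1 + (¼)*(-⅓)*(-5 - 6))) = 55*(((¼)*(-⅓)*(-11))*(1 + (¼)*(-⅓)*(-11))) = 55*(11*(1 + 11/12)/12) = 55*((11/12)*(23/12)) = 55*(253/144) = 13915/144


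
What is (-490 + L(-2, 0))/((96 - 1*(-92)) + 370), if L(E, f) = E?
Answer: -82/93 ≈ -0.88172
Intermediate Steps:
(-490 + L(-2, 0))/((96 - 1*(-92)) + 370) = (-490 - 2)/((96 - 1*(-92)) + 370) = -492/((96 + 92) + 370) = -492/(188 + 370) = -492/558 = -492*1/558 = -82/93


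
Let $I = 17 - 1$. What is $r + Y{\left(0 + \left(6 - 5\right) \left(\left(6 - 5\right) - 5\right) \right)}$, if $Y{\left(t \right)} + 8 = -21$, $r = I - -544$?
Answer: $531$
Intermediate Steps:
$I = 16$
$r = 560$ ($r = 16 - -544 = 16 + 544 = 560$)
$Y{\left(t \right)} = -29$ ($Y{\left(t \right)} = -8 - 21 = -29$)
$r + Y{\left(0 + \left(6 - 5\right) \left(\left(6 - 5\right) - 5\right) \right)} = 560 - 29 = 531$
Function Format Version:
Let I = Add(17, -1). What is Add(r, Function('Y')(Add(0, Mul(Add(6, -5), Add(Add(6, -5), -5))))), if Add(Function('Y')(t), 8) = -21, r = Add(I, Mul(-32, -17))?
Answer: 531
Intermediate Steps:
I = 16
r = 560 (r = Add(16, Mul(-32, -17)) = Add(16, 544) = 560)
Function('Y')(t) = -29 (Function('Y')(t) = Add(-8, -21) = -29)
Add(r, Function('Y')(Add(0, Mul(Add(6, -5), Add(Add(6, -5), -5))))) = Add(560, -29) = 531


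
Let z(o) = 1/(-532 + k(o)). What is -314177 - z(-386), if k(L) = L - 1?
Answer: -288728662/919 ≈ -3.1418e+5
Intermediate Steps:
k(L) = -1 + L
z(o) = 1/(-533 + o) (z(o) = 1/(-532 + (-1 + o)) = 1/(-533 + o))
-314177 - z(-386) = -314177 - 1/(-533 - 386) = -314177 - 1/(-919) = -314177 - 1*(-1/919) = -314177 + 1/919 = -288728662/919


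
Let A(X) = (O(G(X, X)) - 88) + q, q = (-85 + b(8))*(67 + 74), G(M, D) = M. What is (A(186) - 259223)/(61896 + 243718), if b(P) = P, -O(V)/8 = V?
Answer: -135828/152807 ≈ -0.88889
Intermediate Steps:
O(V) = -8*V
q = -10857 (q = (-85 + 8)*(67 + 74) = -77*141 = -10857)
A(X) = -10945 - 8*X (A(X) = (-8*X - 88) - 10857 = (-88 - 8*X) - 10857 = -10945 - 8*X)
(A(186) - 259223)/(61896 + 243718) = ((-10945 - 8*186) - 259223)/(61896 + 243718) = ((-10945 - 1488) - 259223)/305614 = (-12433 - 259223)*(1/305614) = -271656*1/305614 = -135828/152807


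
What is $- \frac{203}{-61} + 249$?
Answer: $\frac{15392}{61} \approx 252.33$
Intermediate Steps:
$- \frac{203}{-61} + 249 = \left(-203\right) \left(- \frac{1}{61}\right) + 249 = \frac{203}{61} + 249 = \frac{15392}{61}$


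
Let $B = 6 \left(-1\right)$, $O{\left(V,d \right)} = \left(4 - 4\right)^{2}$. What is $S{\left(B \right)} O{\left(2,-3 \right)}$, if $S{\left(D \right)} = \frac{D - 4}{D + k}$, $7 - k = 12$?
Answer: $0$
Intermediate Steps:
$k = -5$ ($k = 7 - 12 = -5$)
$O{\left(V,d \right)} = 0$ ($O{\left(V,d \right)} = 0^{2} = 0$)
$B = -6$
$S{\left(D \right)} = \frac{-4 + D}{-5 + D}$ ($S{\left(D \right)} = \frac{D - 4}{D - 5} = \frac{-4 + D}{-5 + D}$)
$S{\left(B \right)} O{\left(2,-3 \right)} = \frac{-4 - 6}{-5 - 6} \cdot 0 = \frac{1}{-11} \left(-10\right) 0 = \left(- \frac{1}{11}\right) \left(-10\right) 0 = \frac{10}{11} \cdot 0 = 0$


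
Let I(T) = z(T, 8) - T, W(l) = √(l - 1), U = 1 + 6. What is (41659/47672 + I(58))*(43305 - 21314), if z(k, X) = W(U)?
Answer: -59888464147/47672 + 21991*√6 ≈ -1.2024e+6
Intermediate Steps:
U = 7
W(l) = √(-1 + l)
z(k, X) = √6 (z(k, X) = √(-1 + 7) = √6)
I(T) = √6 - T
(41659/47672 + I(58))*(43305 - 21314) = (41659/47672 + (√6 - 1*58))*(43305 - 21314) = (41659*(1/47672) + (√6 - 58))*21991 = (41659/47672 + (-58 + √6))*21991 = (-2723317/47672 + √6)*21991 = -59888464147/47672 + 21991*√6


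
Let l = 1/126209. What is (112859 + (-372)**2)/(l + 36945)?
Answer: 31709127787/4662791506 ≈ 6.8005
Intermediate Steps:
l = 1/126209 ≈ 7.9234e-6
(112859 + (-372)**2)/(l + 36945) = (112859 + (-372)**2)/(1/126209 + 36945) = (112859 + 138384)/(4662791506/126209) = 251243*(126209/4662791506) = 31709127787/4662791506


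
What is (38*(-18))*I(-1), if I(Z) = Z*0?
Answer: 0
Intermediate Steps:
I(Z) = 0
(38*(-18))*I(-1) = (38*(-18))*0 = -684*0 = 0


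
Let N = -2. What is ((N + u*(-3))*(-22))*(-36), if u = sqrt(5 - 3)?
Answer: -1584 - 2376*sqrt(2) ≈ -4944.2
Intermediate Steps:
u = sqrt(2) ≈ 1.4142
((N + u*(-3))*(-22))*(-36) = ((-2 + sqrt(2)*(-3))*(-22))*(-36) = ((-2 - 3*sqrt(2))*(-22))*(-36) = (44 + 66*sqrt(2))*(-36) = -1584 - 2376*sqrt(2)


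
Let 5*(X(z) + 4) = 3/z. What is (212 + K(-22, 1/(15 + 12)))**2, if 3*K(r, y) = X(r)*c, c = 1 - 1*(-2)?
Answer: 523357129/12100 ≈ 43253.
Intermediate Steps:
X(z) = -4 + 3/(5*z) (X(z) = -4 + (3/z)/5 = -4 + 3/(5*z))
c = 3 (c = 1 + 2 = 3)
K(r, y) = -4 + 3/(5*r) (K(r, y) = ((-4 + 3/(5*r))*3)/3 = (-12 + 9/(5*r))/3 = -4 + 3/(5*r))
(212 + K(-22, 1/(15 + 12)))**2 = (212 + (-4 + (3/5)/(-22)))**2 = (212 + (-4 + (3/5)*(-1/22)))**2 = (212 + (-4 - 3/110))**2 = (212 - 443/110)**2 = (22877/110)**2 = 523357129/12100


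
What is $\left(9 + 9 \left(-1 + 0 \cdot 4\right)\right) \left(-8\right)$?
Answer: $0$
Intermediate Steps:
$\left(9 + 9 \left(-1 + 0 \cdot 4\right)\right) \left(-8\right) = \left(9 + 9 \left(-1 + 0\right)\right) \left(-8\right) = \left(9 + 9 \left(-1\right)\right) \left(-8\right) = \left(9 - 9\right) \left(-8\right) = 0 \left(-8\right) = 0$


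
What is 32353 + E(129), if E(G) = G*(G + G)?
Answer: 65635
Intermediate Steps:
E(G) = 2*G² (E(G) = G*(2*G) = 2*G²)
32353 + E(129) = 32353 + 2*129² = 32353 + 2*16641 = 32353 + 33282 = 65635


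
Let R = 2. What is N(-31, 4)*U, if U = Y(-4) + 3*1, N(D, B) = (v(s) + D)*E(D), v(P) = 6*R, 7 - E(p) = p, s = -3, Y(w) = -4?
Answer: 722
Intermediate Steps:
E(p) = 7 - p
v(P) = 12 (v(P) = 6*2 = 12)
N(D, B) = (7 - D)*(12 + D) (N(D, B) = (12 + D)*(7 - D) = (7 - D)*(12 + D))
U = -1 (U = -4 + 3*1 = -4 + 3 = -1)
N(-31, 4)*U = -(-7 - 31)*(12 - 31)*(-1) = -1*(-38)*(-19)*(-1) = -722*(-1) = 722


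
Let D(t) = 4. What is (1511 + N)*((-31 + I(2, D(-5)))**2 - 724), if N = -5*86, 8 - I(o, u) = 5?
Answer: 64860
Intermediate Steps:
I(o, u) = 3 (I(o, u) = 8 - 1*5 = 8 - 5 = 3)
N = -430
(1511 + N)*((-31 + I(2, D(-5)))**2 - 724) = (1511 - 430)*((-31 + 3)**2 - 724) = 1081*((-28)**2 - 724) = 1081*(784 - 724) = 1081*60 = 64860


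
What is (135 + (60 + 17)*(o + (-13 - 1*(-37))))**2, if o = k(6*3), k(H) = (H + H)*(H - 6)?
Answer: 1242351009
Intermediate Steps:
k(H) = 2*H*(-6 + H) (k(H) = (2*H)*(-6 + H) = 2*H*(-6 + H))
o = 432 (o = 2*(6*3)*(-6 + 6*3) = 2*18*(-6 + 18) = 2*18*12 = 432)
(135 + (60 + 17)*(o + (-13 - 1*(-37))))**2 = (135 + (60 + 17)*(432 + (-13 - 1*(-37))))**2 = (135 + 77*(432 + (-13 + 37)))**2 = (135 + 77*(432 + 24))**2 = (135 + 77*456)**2 = (135 + 35112)**2 = 35247**2 = 1242351009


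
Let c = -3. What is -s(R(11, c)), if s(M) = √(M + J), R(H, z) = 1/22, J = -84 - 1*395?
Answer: -I*√231814/22 ≈ -21.885*I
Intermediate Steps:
J = -479 (J = -84 - 395 = -479)
R(H, z) = 1/22
s(M) = √(-479 + M) (s(M) = √(M - 479) = √(-479 + M))
-s(R(11, c)) = -√(-479 + 1/22) = -√(-10537/22) = -I*√231814/22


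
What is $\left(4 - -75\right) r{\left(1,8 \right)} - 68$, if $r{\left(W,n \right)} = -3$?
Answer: $-305$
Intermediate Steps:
$\left(4 - -75\right) r{\left(1,8 \right)} - 68 = \left(4 - -75\right) \left(-3\right) - 68 = \left(4 + 75\right) \left(-3\right) - 68 = 79 \left(-3\right) - 68 = -237 - 68 = -305$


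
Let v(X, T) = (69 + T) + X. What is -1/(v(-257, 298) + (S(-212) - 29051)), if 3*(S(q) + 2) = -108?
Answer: 1/28979 ≈ 3.4508e-5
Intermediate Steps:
S(q) = -38 (S(q) = -2 + (1/3)*(-108) = -2 - 36 = -38)
v(X, T) = 69 + T + X
-1/(v(-257, 298) + (S(-212) - 29051)) = -1/((69 + 298 - 257) + (-38 - 29051)) = -1/(110 - 29089) = -1/(-28979) = -1*(-1/28979) = 1/28979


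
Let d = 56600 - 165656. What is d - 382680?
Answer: -491736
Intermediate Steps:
d = -109056
d - 382680 = -109056 - 382680 = -491736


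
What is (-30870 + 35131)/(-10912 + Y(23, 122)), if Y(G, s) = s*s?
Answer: 4261/3972 ≈ 1.0728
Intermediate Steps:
Y(G, s) = s²
(-30870 + 35131)/(-10912 + Y(23, 122)) = (-30870 + 35131)/(-10912 + 122²) = 4261/(-10912 + 14884) = 4261/3972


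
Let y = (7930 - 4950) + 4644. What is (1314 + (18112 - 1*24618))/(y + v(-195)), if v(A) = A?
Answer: -5192/7429 ≈ -0.69888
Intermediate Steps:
y = 7624 (y = 2980 + 4644 = 7624)
(1314 + (18112 - 1*24618))/(y + v(-195)) = (1314 + (18112 - 1*24618))/(7624 - 195) = (1314 + (18112 - 24618))/7429 = (1314 - 6506)*(1/7429) = -5192*1/7429 = -5192/7429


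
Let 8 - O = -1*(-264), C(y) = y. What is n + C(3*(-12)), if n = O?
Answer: -292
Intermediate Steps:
O = -256 (O = 8 - (-1)*(-264) = 8 - 1*264 = 8 - 264 = -256)
n = -256
n + C(3*(-12)) = -256 + 3*(-12) = -256 - 36 = -292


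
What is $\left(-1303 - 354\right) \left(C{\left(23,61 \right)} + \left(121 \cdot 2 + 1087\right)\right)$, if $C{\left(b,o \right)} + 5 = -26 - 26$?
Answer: $-2107704$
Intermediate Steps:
$C{\left(b,o \right)} = -57$ ($C{\left(b,o \right)} = -5 - 52 = -57$)
$\left(-1303 - 354\right) \left(C{\left(23,61 \right)} + \left(121 \cdot 2 + 1087\right)\right) = \left(-1303 - 354\right) \left(-57 + \left(121 \cdot 2 + 1087\right)\right) = - 1657 \left(-57 + \left(242 + 1087\right)\right) = - 1657 \left(-57 + 1329\right) = \left(-1657\right) 1272 = -2107704$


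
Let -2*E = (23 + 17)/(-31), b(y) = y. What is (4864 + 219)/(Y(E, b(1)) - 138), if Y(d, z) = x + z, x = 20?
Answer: -391/9 ≈ -43.444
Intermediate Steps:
E = 20/31 (E = -(23 + 17)/(2*(-31)) = -20*(-1)/31 = -½*(-40/31) = 20/31 ≈ 0.64516)
Y(d, z) = 20 + z
(4864 + 219)/(Y(E, b(1)) - 138) = (4864 + 219)/((20 + 1) - 138) = 5083/(21 - 138) = 5083/(-117) = 5083*(-1/117) = -391/9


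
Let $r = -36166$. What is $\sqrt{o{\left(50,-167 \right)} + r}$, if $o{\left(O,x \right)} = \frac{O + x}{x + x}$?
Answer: $\frac{i \sqrt{4034495218}}{334} \approx 190.17 i$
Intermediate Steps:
$o{\left(O,x \right)} = \frac{O + x}{2 x}$
$\sqrt{o{\left(50,-167 \right)} + r} = \sqrt{\frac{50 - 167}{2 \left(-167\right)} - 36166} = \sqrt{\frac{1}{2} \left(- \frac{1}{167}\right) \left(-117\right) - 36166} = \sqrt{\frac{117}{334} - 36166} = \sqrt{- \frac{12079327}{334}} = \frac{i \sqrt{4034495218}}{334}$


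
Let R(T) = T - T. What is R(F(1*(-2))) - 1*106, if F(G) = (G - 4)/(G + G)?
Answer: -106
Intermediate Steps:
F(G) = (-4 + G)/(2*G) (F(G) = (-4 + G)/((2*G)) = (-4 + G)*(1/(2*G)) = (-4 + G)/(2*G))
R(T) = 0
R(F(1*(-2))) - 1*106 = 0 - 1*106 = 0 - 106 = -106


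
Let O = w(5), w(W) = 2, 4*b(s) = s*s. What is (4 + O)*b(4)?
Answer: 24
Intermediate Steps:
b(s) = s²/4 (b(s) = (s*s)/4 = s²/4)
O = 2
(4 + O)*b(4) = (4 + 2)*((¼)*4²) = 6*((¼)*16) = 6*4 = 24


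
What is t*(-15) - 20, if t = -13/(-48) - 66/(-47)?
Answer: -33935/752 ≈ -45.126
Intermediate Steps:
t = 3779/2256 (t = -13*(-1/48) - 66*(-1/47) = 13/48 + 66/47 = 3779/2256 ≈ 1.6751)
t*(-15) - 20 = (3779/2256)*(-15) - 20 = -18895/752 - 20 = -33935/752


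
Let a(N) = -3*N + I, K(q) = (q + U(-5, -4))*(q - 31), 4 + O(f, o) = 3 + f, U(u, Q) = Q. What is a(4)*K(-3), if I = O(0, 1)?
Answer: -3094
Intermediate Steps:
O(f, o) = -1 + f (O(f, o) = -4 + (3 + f) = -1 + f)
I = -1 (I = -1 + 0 = -1)
K(q) = (-31 + q)*(-4 + q) (K(q) = (q - 4)*(q - 31) = (-4 + q)*(-31 + q) = (-31 + q)*(-4 + q))
a(N) = -1 - 3*N (a(N) = -3*N - 1 = -1 - 3*N)
a(4)*K(-3) = (-1 - 3*4)*(124 + (-3)² - 35*(-3)) = (-1 - 12)*(124 + 9 + 105) = -13*238 = -3094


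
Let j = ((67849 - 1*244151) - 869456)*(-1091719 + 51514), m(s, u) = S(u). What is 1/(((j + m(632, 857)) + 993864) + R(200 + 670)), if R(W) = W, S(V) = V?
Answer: 1/1087803695981 ≈ 9.1928e-13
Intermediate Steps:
m(s, u) = u
j = 1087802700390 (j = ((67849 - 244151) - 869456)*(-1040205) = (-176302 - 869456)*(-1040205) = -1045758*(-1040205) = 1087802700390)
1/(((j + m(632, 857)) + 993864) + R(200 + 670)) = 1/(((1087802700390 + 857) + 993864) + (200 + 670)) = 1/((1087802701247 + 993864) + 870) = 1/(1087803695111 + 870) = 1/1087803695981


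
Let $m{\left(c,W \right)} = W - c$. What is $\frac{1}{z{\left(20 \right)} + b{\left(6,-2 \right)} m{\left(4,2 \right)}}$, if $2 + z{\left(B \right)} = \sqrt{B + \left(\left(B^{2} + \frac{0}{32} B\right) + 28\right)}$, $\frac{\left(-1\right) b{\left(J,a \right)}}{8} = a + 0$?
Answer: $- \frac{17}{354} - \frac{2 \sqrt{7}}{177} \approx -0.077918$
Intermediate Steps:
$b{\left(J,a \right)} = - 8 a$ ($b{\left(J,a \right)} = - 8 \left(a + 0\right) = - 8 a$)
$z{\left(B \right)} = -2 + \sqrt{28 + B + B^{2}}$ ($z{\left(B \right)} = -2 + \sqrt{B + \left(\left(B^{2} + \frac{0}{32} B\right) + 28\right)} = -2 + \sqrt{B + \left(\left(B^{2} + 0 \cdot \frac{1}{32} B\right) + 28\right)} = -2 + \sqrt{B + \left(\left(B^{2} + 0 B\right) + 28\right)} = -2 + \sqrt{B + \left(\left(B^{2} + 0\right) + 28\right)} = -2 + \sqrt{B + \left(B^{2} + 28\right)} = -2 + \sqrt{B + \left(28 + B^{2}\right)} = -2 + \sqrt{28 + B + B^{2}}$)
$\frac{1}{z{\left(20 \right)} + b{\left(6,-2 \right)} m{\left(4,2 \right)}} = \frac{1}{\left(-2 + \sqrt{28 + 20 + 20^{2}}\right) + \left(-8\right) \left(-2\right) \left(2 - 4\right)} = \frac{1}{\left(-2 + \sqrt{28 + 20 + 400}\right) + 16 \left(2 - 4\right)} = \frac{1}{\left(-2 + \sqrt{448}\right) + 16 \left(-2\right)} = \frac{1}{\left(-2 + 8 \sqrt{7}\right) - 32} = \frac{1}{-34 + 8 \sqrt{7}}$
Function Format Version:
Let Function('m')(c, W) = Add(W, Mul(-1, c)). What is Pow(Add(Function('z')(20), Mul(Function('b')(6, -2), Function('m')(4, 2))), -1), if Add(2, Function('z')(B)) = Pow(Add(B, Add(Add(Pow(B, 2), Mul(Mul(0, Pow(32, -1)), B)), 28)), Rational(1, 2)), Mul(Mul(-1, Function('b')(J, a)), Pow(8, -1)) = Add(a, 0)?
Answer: Add(Rational(-17, 354), Mul(Rational(-2, 177), Pow(7, Rational(1, 2)))) ≈ -0.077918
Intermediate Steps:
Function('b')(J, a) = Mul(-8, a) (Function('b')(J, a) = Mul(-8, Add(a, 0)) = Mul(-8, a))
Function('z')(B) = Add(-2, Pow(Add(28, B, Pow(B, 2)), Rational(1, 2))) (Function('z')(B) = Add(-2, Pow(Add(B, Add(Add(Pow(B, 2), Mul(Mul(0, Pow(32, -1)), B)), 28)), Rational(1, 2))) = Add(-2, Pow(Add(B, Add(Add(Pow(B, 2), Mul(Mul(0, Rational(1, 32)), B)), 28)), Rational(1, 2))) = Add(-2, Pow(Add(B, Add(Add(Pow(B, 2), Mul(0, B)), 28)), Rational(1, 2))) = Add(-2, Pow(Add(B, Add(Add(Pow(B, 2), 0), 28)), Rational(1, 2))) = Add(-2, Pow(Add(B, Add(Pow(B, 2), 28)), Rational(1, 2))) = Add(-2, Pow(Add(B, Add(28, Pow(B, 2))), Rational(1, 2))) = Add(-2, Pow(Add(28, B, Pow(B, 2)), Rational(1, 2))))
Pow(Add(Function('z')(20), Mul(Function('b')(6, -2), Function('m')(4, 2))), -1) = Pow(Add(Add(-2, Pow(Add(28, 20, Pow(20, 2)), Rational(1, 2))), Mul(Mul(-8, -2), Add(2, Mul(-1, 4)))), -1) = Pow(Add(Add(-2, Pow(Add(28, 20, 400), Rational(1, 2))), Mul(16, Add(2, -4))), -1) = Pow(Add(Add(-2, Pow(448, Rational(1, 2))), Mul(16, -2)), -1) = Pow(Add(Add(-2, Mul(8, Pow(7, Rational(1, 2)))), -32), -1) = Pow(Add(-34, Mul(8, Pow(7, Rational(1, 2)))), -1)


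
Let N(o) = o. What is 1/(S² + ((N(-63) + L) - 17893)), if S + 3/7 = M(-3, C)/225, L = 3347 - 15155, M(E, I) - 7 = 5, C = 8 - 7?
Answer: -275625/8203663691 ≈ -3.3598e-5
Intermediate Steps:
C = 1
M(E, I) = 12 (M(E, I) = 7 + 5 = 12)
L = -11808
S = -197/525 (S = -3/7 + 12/225 = -3/7 + 12*(1/225) = -3/7 + 4/75 = -197/525 ≈ -0.37524)
1/(S² + ((N(-63) + L) - 17893)) = 1/((-197/525)² + ((-63 - 11808) - 17893)) = 1/(38809/275625 + (-11871 - 17893)) = 1/(38809/275625 - 29764) = 1/(-8203663691/275625) = -275625/8203663691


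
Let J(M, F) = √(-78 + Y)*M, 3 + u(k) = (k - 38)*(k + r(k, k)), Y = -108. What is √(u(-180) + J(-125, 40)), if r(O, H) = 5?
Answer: √(38147 - 125*I*√186) ≈ 195.36 - 4.3631*I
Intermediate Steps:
u(k) = -3 + (-38 + k)*(5 + k) (u(k) = -3 + (k - 38)*(k + 5) = -3 + (-38 + k)*(5 + k))
J(M, F) = I*M*√186 (J(M, F) = √(-78 - 108)*M = √(-186)*M = (I*√186)*M = I*M*√186)
√(u(-180) + J(-125, 40)) = √((-193 + (-180)² - 33*(-180)) + I*(-125)*√186) = √((-193 + 32400 + 5940) - 125*I*√186) = √(38147 - 125*I*√186)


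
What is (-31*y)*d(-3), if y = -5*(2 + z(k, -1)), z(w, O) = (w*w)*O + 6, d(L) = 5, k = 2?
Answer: 3100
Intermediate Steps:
z(w, O) = 6 + O*w² (z(w, O) = w²*O + 6 = O*w² + 6 = 6 + O*w²)
y = -20 (y = -5*(2 + (6 - 1*2²)) = -5*(2 + (6 - 1*4)) = -5*(2 + (6 - 4)) = -5*(2 + 2) = -5*4 = -20)
(-31*y)*d(-3) = -31*(-20)*5 = 620*5 = 3100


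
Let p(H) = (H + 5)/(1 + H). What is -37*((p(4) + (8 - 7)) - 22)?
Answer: 3552/5 ≈ 710.40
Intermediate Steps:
p(H) = (5 + H)/(1 + H)
-37*((p(4) + (8 - 7)) - 22) = -37*(((5 + 4)/(1 + 4) + (8 - 7)) - 22) = -37*((9/5 + 1) - 22) = -37*(14/5 - 22) = -37*(-96/5) = 3552/5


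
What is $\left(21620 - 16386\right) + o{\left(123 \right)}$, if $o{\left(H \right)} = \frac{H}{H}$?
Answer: $5235$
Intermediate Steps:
$o{\left(H \right)} = 1$
$\left(21620 - 16386\right) + o{\left(123 \right)} = \left(21620 - 16386\right) + 1 = 5234 + 1 = 5235$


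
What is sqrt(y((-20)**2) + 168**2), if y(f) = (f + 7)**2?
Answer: sqrt(193873) ≈ 440.31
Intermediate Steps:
y(f) = (7 + f)**2
sqrt(y((-20)**2) + 168**2) = sqrt((7 + (-20)**2)**2 + 168**2) = sqrt((7 + 400)**2 + 28224) = sqrt(407**2 + 28224) = sqrt(165649 + 28224) = sqrt(193873)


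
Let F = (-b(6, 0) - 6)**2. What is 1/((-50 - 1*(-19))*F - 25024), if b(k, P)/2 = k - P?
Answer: -1/35068 ≈ -2.8516e-5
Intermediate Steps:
b(k, P) = -2*P + 2*k (b(k, P) = 2*(k - P) = -2*P + 2*k)
F = 324 (F = (-(-2*0 + 2*6) - 6)**2 = (-(0 + 12) - 6)**2 = (-1*12 - 6)**2 = (-12 - 6)**2 = (-18)**2 = 324)
1/((-50 - 1*(-19))*F - 25024) = 1/((-50 - 1*(-19))*324 - 25024) = 1/((-50 + 19)*324 - 25024) = 1/(-31*324 - 25024) = 1/(-10044 - 25024) = 1/(-35068) = -1/35068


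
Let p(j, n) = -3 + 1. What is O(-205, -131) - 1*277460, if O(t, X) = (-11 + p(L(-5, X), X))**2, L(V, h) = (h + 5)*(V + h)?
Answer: -277291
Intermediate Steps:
L(V, h) = (5 + h)*(V + h)
p(j, n) = -2
O(t, X) = 169 (O(t, X) = (-11 - 2)**2 = (-13)**2 = 169)
O(-205, -131) - 1*277460 = 169 - 1*277460 = 169 - 277460 = -277291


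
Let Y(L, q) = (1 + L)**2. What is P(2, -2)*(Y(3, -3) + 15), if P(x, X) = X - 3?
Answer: -155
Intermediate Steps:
P(x, X) = -3 + X
P(2, -2)*(Y(3, -3) + 15) = (-3 - 2)*((1 + 3)**2 + 15) = -5*(4**2 + 15) = -5*(16 + 15) = -5*31 = -155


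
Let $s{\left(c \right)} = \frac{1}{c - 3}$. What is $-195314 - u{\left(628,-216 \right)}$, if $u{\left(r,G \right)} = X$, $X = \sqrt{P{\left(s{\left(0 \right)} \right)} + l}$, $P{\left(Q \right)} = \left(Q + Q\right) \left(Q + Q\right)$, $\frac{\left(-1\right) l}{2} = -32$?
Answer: $-195314 - \frac{2 \sqrt{145}}{3} \approx -1.9532 \cdot 10^{5}$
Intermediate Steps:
$l = 64$ ($l = \left(-2\right) \left(-32\right) = 64$)
$s{\left(c \right)} = \frac{1}{-3 + c}$
$P{\left(Q \right)} = 4 Q^{2}$ ($P{\left(Q \right)} = 2 Q 2 Q = 4 Q^{2}$)
$X = \frac{2 \sqrt{145}}{3}$ ($X = \sqrt{4 \left(\frac{1}{-3 + 0}\right)^{2} + 64} = \sqrt{4 \left(\frac{1}{-3}\right)^{2} + 64} = \sqrt{4 \left(- \frac{1}{3}\right)^{2} + 64} = \sqrt{4 \cdot \frac{1}{9} + 64} = \sqrt{\frac{4}{9} + 64} = \sqrt{\frac{580}{9}} = \frac{2 \sqrt{145}}{3} \approx 8.0277$)
$u{\left(r,G \right)} = \frac{2 \sqrt{145}}{3}$
$-195314 - u{\left(628,-216 \right)} = -195314 - \frac{2 \sqrt{145}}{3}$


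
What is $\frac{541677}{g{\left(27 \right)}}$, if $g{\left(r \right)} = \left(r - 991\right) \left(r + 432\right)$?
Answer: $- \frac{180559}{147492} \approx -1.2242$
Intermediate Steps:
$g{\left(r \right)} = \left(-991 + r\right) \left(432 + r\right)$
$\frac{541677}{g{\left(27 \right)}} = \frac{541677}{-428112 + 27^{2} - 15093} = \frac{541677}{-428112 + 729 - 15093} = \frac{541677}{-442476} = 541677 \left(- \frac{1}{442476}\right) = - \frac{180559}{147492}$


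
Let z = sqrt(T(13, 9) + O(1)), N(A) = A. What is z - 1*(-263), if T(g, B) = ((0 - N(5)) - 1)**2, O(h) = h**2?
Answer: 263 + sqrt(37) ≈ 269.08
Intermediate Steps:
T(g, B) = 36 (T(g, B) = ((0 - 1*5) - 1)**2 = ((0 - 5) - 1)**2 = (-5 - 1)**2 = (-6)**2 = 36)
z = sqrt(37) (z = sqrt(36 + 1**2) = sqrt(36 + 1) = sqrt(37) ≈ 6.0828)
z - 1*(-263) = sqrt(37) - 1*(-263) = sqrt(37) + 263 = 263 + sqrt(37)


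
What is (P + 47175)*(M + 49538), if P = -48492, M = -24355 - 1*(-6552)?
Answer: -41794995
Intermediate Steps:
M = -17803 (M = -24355 + 6552 = -17803)
(P + 47175)*(M + 49538) = (-48492 + 47175)*(-17803 + 49538) = -1317*31735 = -41794995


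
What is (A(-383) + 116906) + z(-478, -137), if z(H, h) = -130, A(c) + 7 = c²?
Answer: 263458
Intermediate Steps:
A(c) = -7 + c²
(A(-383) + 116906) + z(-478, -137) = ((-7 + (-383)²) + 116906) - 130 = ((-7 + 146689) + 116906) - 130 = (146682 + 116906) - 130 = 263588 - 130 = 263458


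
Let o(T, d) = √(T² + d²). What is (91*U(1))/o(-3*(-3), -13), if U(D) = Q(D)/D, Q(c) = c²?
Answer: 91*√10/50 ≈ 5.7553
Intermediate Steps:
U(D) = D (U(D) = D²/D = D)
(91*U(1))/o(-3*(-3), -13) = (91*1)/(√((-3*(-3))² + (-13)²)) = 91/(√(9² + 169)) = 91/(√(81 + 169)) = 91/(√250) = 91/((5*√10)) = 91*(√10/50) = 91*√10/50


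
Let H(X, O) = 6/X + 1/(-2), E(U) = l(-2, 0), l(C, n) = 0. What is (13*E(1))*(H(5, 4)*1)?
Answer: 0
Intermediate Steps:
E(U) = 0
H(X, O) = -½ + 6/X (H(X, O) = 6/X + 1*(-½) = 6/X - ½ = -½ + 6/X)
(13*E(1))*(H(5, 4)*1) = (13*0)*(((½)*(12 - 1*5)/5)*1) = 0*(((½)*(⅕)*(12 - 5))*1) = 0*(((½)*(⅕)*7)*1) = 0*((7/10)*1) = 0*(7/10) = 0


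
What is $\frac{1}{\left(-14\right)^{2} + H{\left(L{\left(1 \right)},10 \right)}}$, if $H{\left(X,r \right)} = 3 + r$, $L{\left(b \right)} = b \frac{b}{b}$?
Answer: $\frac{1}{209} \approx 0.0047847$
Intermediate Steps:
$L{\left(b \right)} = b$ ($L{\left(b \right)} = b 1 = b$)
$\frac{1}{\left(-14\right)^{2} + H{\left(L{\left(1 \right)},10 \right)}} = \frac{1}{\left(-14\right)^{2} + \left(3 + 10\right)} = \frac{1}{196 + 13} = \frac{1}{209}$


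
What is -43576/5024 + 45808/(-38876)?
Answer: -60131249/6103532 ≈ -9.8519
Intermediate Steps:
-43576/5024 + 45808/(-38876) = -43576*1/5024 + 45808*(-1/38876) = -5447/628 - 11452/9719 = -60131249/6103532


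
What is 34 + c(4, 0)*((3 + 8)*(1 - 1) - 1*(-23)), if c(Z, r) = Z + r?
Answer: 126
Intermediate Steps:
34 + c(4, 0)*((3 + 8)*(1 - 1) - 1*(-23)) = 34 + (4 + 0)*((3 + 8)*(1 - 1) - 1*(-23)) = 34 + 4*(11*0 + 23) = 34 + 4*(0 + 23) = 34 + 4*23 = 34 + 92 = 126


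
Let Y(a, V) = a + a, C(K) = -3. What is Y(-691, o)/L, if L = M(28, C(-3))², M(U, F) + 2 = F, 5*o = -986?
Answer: -1382/25 ≈ -55.280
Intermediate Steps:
o = -986/5 (o = (⅕)*(-986) = -986/5 ≈ -197.20)
M(U, F) = -2 + F
Y(a, V) = 2*a
L = 25 (L = (-2 - 3)² = (-5)² = 25)
Y(-691, o)/L = (2*(-691))/25 = -1382*1/25 = -1382/25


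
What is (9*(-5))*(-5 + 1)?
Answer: 180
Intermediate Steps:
(9*(-5))*(-5 + 1) = -45*(-4) = 180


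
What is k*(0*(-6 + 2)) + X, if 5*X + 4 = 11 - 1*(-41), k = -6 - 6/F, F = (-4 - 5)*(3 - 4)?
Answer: 48/5 ≈ 9.6000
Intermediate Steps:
F = 9 (F = -9*(-1) = 9)
k = -20/3 (k = -6 - 6/9 = -6 - 1*⅔ = -6 - ⅔ = -20/3 ≈ -6.6667)
X = 48/5 (X = -⅘ + (11 - 1*(-41))/5 = -⅘ + (11 + 41)/5 = -⅘ + (⅕)*52 = -⅘ + 52/5 = 48/5 ≈ 9.6000)
k*(0*(-6 + 2)) + X = -0*(-6 + 2) + 48/5 = -0*(-4) + 48/5 = -20/3*0 + 48/5 = 0 + 48/5 = 48/5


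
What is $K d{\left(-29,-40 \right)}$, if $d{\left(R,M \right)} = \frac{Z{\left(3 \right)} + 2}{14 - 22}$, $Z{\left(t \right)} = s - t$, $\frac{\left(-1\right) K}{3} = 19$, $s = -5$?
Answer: $- \frac{171}{4} \approx -42.75$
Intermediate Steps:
$K = -57$ ($K = \left(-3\right) 19 = -57$)
$Z{\left(t \right)} = -5 - t$
$d{\left(R,M \right)} = \frac{3}{4}$ ($d{\left(R,M \right)} = \frac{\left(-5 - 3\right) + 2}{14 - 22} = \frac{\left(-5 - 3\right) + 2}{-8} = \left(-8 + 2\right) \left(- \frac{1}{8}\right) = \left(-6\right) \left(- \frac{1}{8}\right) = \frac{3}{4}$)
$K d{\left(-29,-40 \right)} = \left(-57\right) \frac{3}{4} = - \frac{171}{4}$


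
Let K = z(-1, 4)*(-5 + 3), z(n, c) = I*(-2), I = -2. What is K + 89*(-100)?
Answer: -8908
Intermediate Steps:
z(n, c) = 4 (z(n, c) = -2*(-2) = 4)
K = -8 (K = 4*(-5 + 3) = 4*(-2) = -8)
K + 89*(-100) = -8 + 89*(-100) = -8 - 8900 = -8908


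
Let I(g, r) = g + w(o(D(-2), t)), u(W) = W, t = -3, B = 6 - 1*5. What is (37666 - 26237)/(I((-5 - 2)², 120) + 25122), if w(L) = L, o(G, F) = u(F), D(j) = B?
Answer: 1039/2288 ≈ 0.45411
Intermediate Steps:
B = 1 (B = 6 - 5 = 1)
D(j) = 1
o(G, F) = F
I(g, r) = -3 + g (I(g, r) = g - 3 = -3 + g)
(37666 - 26237)/(I((-5 - 2)², 120) + 25122) = (37666 - 26237)/((-3 + (-5 - 2)²) + 25122) = 11429/((-3 + (-7)²) + 25122) = 11429/((-3 + 49) + 25122) = 11429/(46 + 25122) = 11429/25168 = 11429*(1/25168) = 1039/2288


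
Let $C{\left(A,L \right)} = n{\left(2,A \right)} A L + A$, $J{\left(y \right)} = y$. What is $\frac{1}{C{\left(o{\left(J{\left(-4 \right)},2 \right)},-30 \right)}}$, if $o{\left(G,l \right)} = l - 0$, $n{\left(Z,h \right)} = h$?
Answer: $- \frac{1}{118} \approx -0.0084746$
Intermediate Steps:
$o{\left(G,l \right)} = l$ ($o{\left(G,l \right)} = l + 0 = l$)
$C{\left(A,L \right)} = A + L A^{2}$ ($C{\left(A,L \right)} = A A L + A = A^{2} L + A = L A^{2} + A = A + L A^{2}$)
$\frac{1}{C{\left(o{\left(J{\left(-4 \right)},2 \right)},-30 \right)}} = \frac{1}{2 \left(1 + 2 \left(-30\right)\right)} = \frac{1}{2 \left(1 - 60\right)} = \frac{1}{2 \left(-59\right)} = \frac{1}{-118} = - \frac{1}{118}$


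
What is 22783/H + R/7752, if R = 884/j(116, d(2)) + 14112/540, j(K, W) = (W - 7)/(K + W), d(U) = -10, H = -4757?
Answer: -380081407/69142995 ≈ -5.4970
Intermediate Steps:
j(K, W) = (-7 + W)/(K + W)
R = -82288/15 (R = 884/(((-7 - 10)/(116 - 10))) + 14112/540 = 884/((-17/106)) + 14112*(1/540) = 884/(((1/106)*(-17))) + 392/15 = 884/(-17/106) + 392/15 = 884*(-106/17) + 392/15 = -5512 + 392/15 = -82288/15 ≈ -5485.9)
22783/H + R/7752 = 22783/(-4757) - 82288/15/7752 = 22783*(-1/4757) - 82288/15*1/7752 = -22783/4757 - 10286/14535 = -380081407/69142995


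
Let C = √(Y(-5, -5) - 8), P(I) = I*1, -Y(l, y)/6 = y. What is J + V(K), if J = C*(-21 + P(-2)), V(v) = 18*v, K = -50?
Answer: -900 - 23*√22 ≈ -1007.9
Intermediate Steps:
Y(l, y) = -6*y
P(I) = I
C = √22 (C = √(-6*(-5) - 8) = √(30 - 8) = √22 ≈ 4.6904)
J = -23*√22 (J = √22*(-21 - 2) = √22*(-23) = -23*√22 ≈ -107.88)
J + V(K) = -23*√22 + 18*(-50) = -23*√22 - 900 = -900 - 23*√22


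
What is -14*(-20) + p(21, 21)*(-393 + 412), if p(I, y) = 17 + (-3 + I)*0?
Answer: 603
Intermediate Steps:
p(I, y) = 17 (p(I, y) = 17 + 0 = 17)
-14*(-20) + p(21, 21)*(-393 + 412) = -14*(-20) + 17*(-393 + 412) = 280 + 17*19 = 280 + 323 = 603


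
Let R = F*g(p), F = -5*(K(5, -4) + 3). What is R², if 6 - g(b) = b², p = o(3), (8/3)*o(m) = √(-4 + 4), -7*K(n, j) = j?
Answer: 562500/49 ≈ 11480.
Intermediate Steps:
K(n, j) = -j/7
o(m) = 0 (o(m) = 3*√(-4 + 4)/8 = 3*√0/8 = (3/8)*0 = 0)
p = 0
F = -125/7 (F = -5*(-⅐*(-4) + 3) = -5*(4/7 + 3) = -5*25/7 = -125/7 ≈ -17.857)
g(b) = 6 - b²
R = -750/7 (R = -125*(6 - 1*0²)/7 = -125*(6 - 1*0)/7 = -125*(6 + 0)/7 = -125/7*6 = -750/7 ≈ -107.14)
R² = (-750/7)² = 562500/49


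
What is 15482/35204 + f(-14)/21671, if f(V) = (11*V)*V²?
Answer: -27964889/29342534 ≈ -0.95305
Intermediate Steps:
f(V) = 11*V³
15482/35204 + f(-14)/21671 = 15482/35204 + (11*(-14)³)/21671 = 15482*(1/35204) + (11*(-2744))*(1/21671) = 7741/17602 - 30184*1/21671 = 7741/17602 - 30184/21671 = -27964889/29342534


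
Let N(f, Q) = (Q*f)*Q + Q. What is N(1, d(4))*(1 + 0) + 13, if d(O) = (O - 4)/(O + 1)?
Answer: 13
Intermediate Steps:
d(O) = (-4 + O)/(1 + O)
N(f, Q) = Q + f*Q² (N(f, Q) = f*Q² + Q = Q + f*Q²)
N(1, d(4))*(1 + 0) + 13 = (((-4 + 4)/(1 + 4))*(1 + ((-4 + 4)/(1 + 4))*1))*(1 + 0) + 13 = ((0/5)*(1 + (0/5)*1))*1 + 13 = (((⅕)*0)*(1 + ((⅕)*0)*1))*1 + 13 = (0*(1 + 0*1))*1 + 13 = (0*(1 + 0))*1 + 13 = (0*1)*1 + 13 = 0*1 + 13 = 0 + 13 = 13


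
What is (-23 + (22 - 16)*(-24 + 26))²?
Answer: 121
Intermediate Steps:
(-23 + (22 - 16)*(-24 + 26))² = (-23 + 6*2)² = (-23 + 12)² = (-11)² = 121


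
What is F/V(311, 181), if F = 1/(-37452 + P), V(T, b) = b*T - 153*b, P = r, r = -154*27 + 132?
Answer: -1/1186187844 ≈ -8.4304e-10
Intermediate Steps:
r = -4026 (r = -4158 + 132 = -4026)
P = -4026
V(T, b) = -153*b + T*b (V(T, b) = T*b - 153*b = -153*b + T*b)
F = -1/41478 (F = 1/(-37452 - 4026) = 1/(-41478) = -1/41478 ≈ -2.4109e-5)
F/V(311, 181) = -1/(181*(-153 + 311))/41478 = -1/(41478*(181*158)) = -1/41478/28598 = -1/41478*1/28598 = -1/1186187844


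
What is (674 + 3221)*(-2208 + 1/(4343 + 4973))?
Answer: -80119086665/9316 ≈ -8.6002e+6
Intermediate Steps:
(674 + 3221)*(-2208 + 1/(4343 + 4973)) = 3895*(-2208 + 1/9316) = 3895*(-20569727/9316) = -80119086665/9316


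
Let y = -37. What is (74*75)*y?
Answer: -205350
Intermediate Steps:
(74*75)*y = (74*75)*(-37) = 5550*(-37) = -205350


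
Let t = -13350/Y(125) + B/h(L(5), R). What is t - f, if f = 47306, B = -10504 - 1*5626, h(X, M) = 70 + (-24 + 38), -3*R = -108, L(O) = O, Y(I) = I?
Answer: -9997013/210 ≈ -47605.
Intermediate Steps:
R = 36 (R = -⅓*(-108) = 36)
h(X, M) = 84 (h(X, M) = 70 + 14 = 84)
B = -16130 (B = -10504 - 5626 = -16130)
t = -62753/210 (t = -13350/125 - 16130/84 = -13350*1/125 - 16130*1/84 = -534/5 - 8065/42 = -62753/210 ≈ -298.82)
t - f = -62753/210 - 1*47306 = -62753/210 - 47306 = -9997013/210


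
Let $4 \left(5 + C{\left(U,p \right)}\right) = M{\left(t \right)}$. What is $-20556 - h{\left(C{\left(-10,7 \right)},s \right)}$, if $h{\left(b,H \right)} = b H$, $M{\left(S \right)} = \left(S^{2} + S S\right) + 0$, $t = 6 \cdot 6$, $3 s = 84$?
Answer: $-38560$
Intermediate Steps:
$s = 28$ ($s = \frac{1}{3} \cdot 84 = 28$)
$t = 36$
$M{\left(S \right)} = 2 S^{2}$ ($M{\left(S \right)} = \left(S^{2} + S^{2}\right) + 0 = 2 S^{2} + 0 = 2 S^{2}$)
$C{\left(U,p \right)} = 643$ ($C{\left(U,p \right)} = -5 + \frac{2 \cdot 36^{2}}{4} = -5 + \frac{2 \cdot 1296}{4} = -5 + \frac{1}{4} \cdot 2592 = -5 + 648 = 643$)
$h{\left(b,H \right)} = H b$
$-20556 - h{\left(C{\left(-10,7 \right)},s \right)} = -20556 - 28 \cdot 643 = -20556 - 18004 = -38560$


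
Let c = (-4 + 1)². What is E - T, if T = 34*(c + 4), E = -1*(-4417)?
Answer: 3975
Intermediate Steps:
E = 4417
c = 9 (c = (-3)² = 9)
T = 442 (T = 34*(9 + 4) = 34*13 = 442)
E - T = 4417 - 1*442 = 4417 - 442 = 3975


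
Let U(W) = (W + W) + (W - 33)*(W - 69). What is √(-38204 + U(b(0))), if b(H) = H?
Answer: I*√35927 ≈ 189.54*I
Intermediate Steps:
U(W) = 2*W + (-69 + W)*(-33 + W) (U(W) = 2*W + (-33 + W)*(-69 + W) = 2*W + (-69 + W)*(-33 + W))
√(-38204 + U(b(0))) = √(-38204 + (2277 + 0² - 100*0)) = √(-38204 + (2277 + 0 + 0)) = √(-38204 + 2277) = √(-35927) = I*√35927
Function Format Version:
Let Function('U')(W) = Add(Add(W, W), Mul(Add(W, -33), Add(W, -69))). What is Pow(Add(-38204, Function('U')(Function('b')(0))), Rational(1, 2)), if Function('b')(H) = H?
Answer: Mul(I, Pow(35927, Rational(1, 2))) ≈ Mul(189.54, I)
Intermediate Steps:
Function('U')(W) = Add(Mul(2, W), Mul(Add(-69, W), Add(-33, W))) (Function('U')(W) = Add(Mul(2, W), Mul(Add(-33, W), Add(-69, W))) = Add(Mul(2, W), Mul(Add(-69, W), Add(-33, W))))
Pow(Add(-38204, Function('U')(Function('b')(0))), Rational(1, 2)) = Pow(Add(-38204, Add(2277, Pow(0, 2), Mul(-100, 0))), Rational(1, 2)) = Pow(Add(-38204, Add(2277, 0, 0)), Rational(1, 2)) = Pow(Add(-38204, 2277), Rational(1, 2)) = Pow(-35927, Rational(1, 2)) = Mul(I, Pow(35927, Rational(1, 2)))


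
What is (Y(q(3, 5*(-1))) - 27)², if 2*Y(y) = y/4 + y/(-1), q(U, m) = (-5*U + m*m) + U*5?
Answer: 84681/64 ≈ 1323.1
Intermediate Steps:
q(U, m) = m² (q(U, m) = (-5*U + m²) + 5*U = (m² - 5*U) + 5*U = m²)
Y(y) = -3*y/8 (Y(y) = (y/4 + y/(-1))/2 = (y*(¼) + y*(-1))/2 = (y/4 - y)/2 = (-3*y/4)/2 = -3*y/8)
(Y(q(3, 5*(-1))) - 27)² = (-3*(5*(-1))²/8 - 27)² = (-3/8*(-5)² - 27)² = (-3/8*25 - 27)² = (-75/8 - 27)² = (-291/8)² = 84681/64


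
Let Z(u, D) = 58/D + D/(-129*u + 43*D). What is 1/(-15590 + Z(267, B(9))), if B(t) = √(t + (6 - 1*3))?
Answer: -348950693802/5440135041904313 - 216367529*√3/5440135041904313 ≈ -6.4213e-5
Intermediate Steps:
B(t) = √(3 + t) (B(t) = √(t + (6 - 3)) = √(t + 3) = √(3 + t))
1/(-15590 + Z(267, B(9))) = 1/(-15590 + ((√(3 + 9))² - 7482*267 + 2494*√(3 + 9))/(43*(√(3 + 9))*(√(3 + 9) - 3*267))) = 1/(-15590 + ((√12)² - 1997694 + 2494*√12)/(43*(√12)*(√12 - 801))) = 1/(-15590 + ((2*√3)² - 1997694 + 2494*(2*√3))/(43*((2*√3))*(2*√3 - 801))) = 1/(-15590 + (√3/6)*(12 - 1997694 + 4988*√3)/(43*(-801 + 2*√3))) = 1/(-15590 + (√3/6)*(-1997682 + 4988*√3)/(43*(-801 + 2*√3))) = 1/(-15590 + √3*(-1997682 + 4988*√3)/(258*(-801 + 2*√3)))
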